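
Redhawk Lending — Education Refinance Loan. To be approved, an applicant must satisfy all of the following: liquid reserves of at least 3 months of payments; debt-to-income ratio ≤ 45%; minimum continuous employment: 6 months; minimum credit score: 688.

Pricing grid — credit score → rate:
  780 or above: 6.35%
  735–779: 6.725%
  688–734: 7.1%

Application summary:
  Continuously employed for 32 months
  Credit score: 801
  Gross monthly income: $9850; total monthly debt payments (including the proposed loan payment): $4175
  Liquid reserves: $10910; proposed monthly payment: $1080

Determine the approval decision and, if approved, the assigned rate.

Credit score 801 ≥ 688 (meets minimum)
DTI = 4,175/9,850 = 42.4% ≤ 45%
Employment 32 ≥ 6 months
Reserves: 10,910 ÷ 1,080 = 10.1 months (meets 3-month minimum)
All requirements met. Score 801 falls in the 780 or above tier → 6.35%.

Approved at 6.35%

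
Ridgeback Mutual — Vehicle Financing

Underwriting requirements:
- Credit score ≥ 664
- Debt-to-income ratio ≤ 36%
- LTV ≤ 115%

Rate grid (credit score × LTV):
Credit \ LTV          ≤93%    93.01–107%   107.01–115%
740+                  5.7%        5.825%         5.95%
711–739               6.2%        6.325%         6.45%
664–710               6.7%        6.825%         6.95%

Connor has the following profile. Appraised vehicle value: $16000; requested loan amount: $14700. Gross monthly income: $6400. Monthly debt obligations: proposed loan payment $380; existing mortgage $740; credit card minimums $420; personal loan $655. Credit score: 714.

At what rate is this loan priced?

6.2%

Credit score 714 ≥ 664; Total monthly debts = (380 + 740 + 420 + 655) = 2,195. Debt-to-income = 2,195/6,400 = 34.3% — meets 36% limit
Loan-to-value = 14,700/16,000 = 91.9% — pass (115% max)
Credit 714 → row 711–739; LTV 91.9% → column ≤93%. Grid cell → 6.2%.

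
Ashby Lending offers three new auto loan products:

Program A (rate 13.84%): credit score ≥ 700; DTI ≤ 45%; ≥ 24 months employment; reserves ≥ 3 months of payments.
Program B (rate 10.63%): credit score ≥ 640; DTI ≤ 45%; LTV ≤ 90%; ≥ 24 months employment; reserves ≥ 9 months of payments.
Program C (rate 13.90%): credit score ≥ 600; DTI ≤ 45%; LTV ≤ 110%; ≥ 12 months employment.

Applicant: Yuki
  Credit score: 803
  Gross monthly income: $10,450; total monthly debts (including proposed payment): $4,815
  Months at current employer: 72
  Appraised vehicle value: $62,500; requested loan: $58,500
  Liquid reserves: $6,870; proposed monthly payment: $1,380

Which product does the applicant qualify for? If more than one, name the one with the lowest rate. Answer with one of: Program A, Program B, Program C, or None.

DTI = 4,815/10,450 = 46.1%.
LTV = 58,500/62,500 = 93.6%.
Reserves = 6,870/1,380 = 5.0 months.
Program A: score 803 ≥ 700; DTI 46.1% > 45%; employment 72 ≥ 24 mo; reserves 5.0 ≥ 3 mo → does not qualify.
Program B: score 803 ≥ 640; DTI 46.1% > 45%; LTV 93.6% > 90%; employment 72 ≥ 24 mo; reserves 5.0 < 9 mo → does not qualify.
Program C: score 803 ≥ 600; DTI 46.1% > 45%; LTV 93.6% ≤ 110%; employment 72 ≥ 12 mo → does not qualify.

None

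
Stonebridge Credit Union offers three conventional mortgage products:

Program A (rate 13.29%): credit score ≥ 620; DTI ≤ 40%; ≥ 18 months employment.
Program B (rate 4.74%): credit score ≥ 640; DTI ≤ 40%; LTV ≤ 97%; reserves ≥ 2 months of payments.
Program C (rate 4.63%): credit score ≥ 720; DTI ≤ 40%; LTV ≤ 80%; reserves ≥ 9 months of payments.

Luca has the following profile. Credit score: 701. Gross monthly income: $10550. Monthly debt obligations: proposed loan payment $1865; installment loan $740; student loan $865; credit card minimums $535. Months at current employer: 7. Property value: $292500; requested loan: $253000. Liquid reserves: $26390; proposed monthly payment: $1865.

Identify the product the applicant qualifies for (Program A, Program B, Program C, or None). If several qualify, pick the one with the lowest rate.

Program B

Total debts = (1,865 + 740 + 865 + 535) = 4,005; DTI = 4,005/10,550 = 38%.
LTV = 253,000/292,500 = 86.5%.
Reserves = 26,390/1,865 = 14.2 months.
Program A: score 701 ≥ 620; DTI 38% ≤ 40%; employment 7 < 18 mo → does not qualify.
Program B: score 701 ≥ 640; DTI 38% ≤ 40%; LTV 86.5% ≤ 97%; reserves 14.2 ≥ 2 mo → qualifies.
Program C: score 701 < 720; DTI 38% ≤ 40%; LTV 86.5% > 80%; reserves 14.2 ≥ 9 mo → does not qualify.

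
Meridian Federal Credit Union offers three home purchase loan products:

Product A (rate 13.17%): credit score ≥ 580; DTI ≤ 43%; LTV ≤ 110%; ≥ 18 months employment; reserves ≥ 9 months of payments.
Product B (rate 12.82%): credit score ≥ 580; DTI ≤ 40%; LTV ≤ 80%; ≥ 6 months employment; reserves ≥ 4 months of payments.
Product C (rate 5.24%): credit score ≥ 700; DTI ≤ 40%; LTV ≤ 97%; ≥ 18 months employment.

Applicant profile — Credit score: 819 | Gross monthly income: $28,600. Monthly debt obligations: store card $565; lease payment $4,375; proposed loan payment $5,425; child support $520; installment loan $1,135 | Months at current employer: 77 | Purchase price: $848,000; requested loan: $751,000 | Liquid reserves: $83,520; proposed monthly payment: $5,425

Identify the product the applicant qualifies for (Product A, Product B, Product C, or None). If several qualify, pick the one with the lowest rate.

Total debts = (565 + 4,375 + 5,425 + 520 + 1,135) = 12,020; DTI = 12,020/28,600 = 42%.
LTV = 751,000/848,000 = 88.6%.
Reserves = 83,520/5,425 = 15.4 months.
Product A: score 819 ≥ 580; DTI 42% ≤ 43%; LTV 88.6% ≤ 110%; employment 77 ≥ 18 mo; reserves 15.4 ≥ 9 mo → qualifies.
Product B: score 819 ≥ 580; DTI 42% > 40%; LTV 88.6% > 80%; employment 77 ≥ 6 mo; reserves 15.4 ≥ 4 mo → does not qualify.
Product C: score 819 ≥ 700; DTI 42% > 40%; LTV 88.6% ≤ 97%; employment 77 ≥ 18 mo → does not qualify.

Product A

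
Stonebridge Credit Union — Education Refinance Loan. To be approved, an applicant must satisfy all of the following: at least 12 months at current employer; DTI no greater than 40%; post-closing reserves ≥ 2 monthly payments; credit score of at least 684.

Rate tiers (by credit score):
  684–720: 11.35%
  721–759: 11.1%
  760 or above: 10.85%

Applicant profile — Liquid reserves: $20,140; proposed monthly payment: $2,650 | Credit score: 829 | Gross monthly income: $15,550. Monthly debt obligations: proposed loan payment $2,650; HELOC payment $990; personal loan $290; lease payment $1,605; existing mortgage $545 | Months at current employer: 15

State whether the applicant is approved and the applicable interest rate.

Approved at 10.85%

Credit score 829 ≥ 684 (meets minimum)
Reserves: 20,140 ÷ 2,650 = 7.6 months (meets 2-month minimum)
Total monthly debts = (2,650 + 990 + 290 + 1,605 + 545) = 6,080. Debt-to-income = 6,080/15,550 = 39.1% — meets 40% limit
Employment 15 ≥ 12 months
All requirements met. Score 829 falls in the 760 or above tier → 10.85%.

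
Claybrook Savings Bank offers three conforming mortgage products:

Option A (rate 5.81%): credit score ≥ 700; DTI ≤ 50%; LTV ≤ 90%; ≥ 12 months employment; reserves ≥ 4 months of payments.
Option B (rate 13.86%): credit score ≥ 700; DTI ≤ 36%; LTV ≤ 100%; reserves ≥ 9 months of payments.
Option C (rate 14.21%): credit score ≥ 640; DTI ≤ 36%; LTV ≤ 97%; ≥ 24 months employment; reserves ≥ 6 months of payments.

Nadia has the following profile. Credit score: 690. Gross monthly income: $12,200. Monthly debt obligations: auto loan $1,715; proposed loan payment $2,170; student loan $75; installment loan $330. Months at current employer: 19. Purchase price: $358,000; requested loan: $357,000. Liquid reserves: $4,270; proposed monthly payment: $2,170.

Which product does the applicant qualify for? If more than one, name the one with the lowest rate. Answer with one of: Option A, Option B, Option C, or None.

None

Total debts = (1,715 + 2,170 + 75 + 330) = 4,290; DTI = 4,290/12,200 = 35.2%.
LTV = 357,000/358,000 = 99.7%.
Reserves = 4,270/2,170 = 2.0 months.
Option A: score 690 < 700; DTI 35.2% ≤ 50%; LTV 99.7% > 90%; employment 19 ≥ 12 mo; reserves 2.0 < 4 mo → does not qualify.
Option B: score 690 < 700; DTI 35.2% ≤ 36%; LTV 99.7% ≤ 100%; reserves 2.0 < 9 mo → does not qualify.
Option C: score 690 ≥ 640; DTI 35.2% ≤ 36%; LTV 99.7% > 97%; employment 19 < 24 mo; reserves 2.0 < 6 mo → does not qualify.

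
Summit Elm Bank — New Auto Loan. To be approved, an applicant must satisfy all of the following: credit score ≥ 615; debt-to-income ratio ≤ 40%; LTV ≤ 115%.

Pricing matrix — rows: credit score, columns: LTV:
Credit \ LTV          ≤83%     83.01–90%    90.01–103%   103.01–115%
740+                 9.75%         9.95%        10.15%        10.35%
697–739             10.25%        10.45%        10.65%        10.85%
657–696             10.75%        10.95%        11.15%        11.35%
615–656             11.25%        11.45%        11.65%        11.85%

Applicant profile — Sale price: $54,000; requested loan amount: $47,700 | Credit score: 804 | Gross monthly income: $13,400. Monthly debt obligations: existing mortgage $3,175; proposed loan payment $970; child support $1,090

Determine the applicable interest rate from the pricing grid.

9.95%

Credit score 804 ≥ 615; Total monthly debts = (3,175 + 970 + 1,090) = 5,235. DTI: 5,235 ÷ 13,400 = 39.1%, within the 40% cap
Loan-to-value = 47,700/54,000 = 88.3% — pass (115% max)
Row: 804 falls in 740+. Column: 88.3% falls in 83.01–90%. Rate = 9.95%.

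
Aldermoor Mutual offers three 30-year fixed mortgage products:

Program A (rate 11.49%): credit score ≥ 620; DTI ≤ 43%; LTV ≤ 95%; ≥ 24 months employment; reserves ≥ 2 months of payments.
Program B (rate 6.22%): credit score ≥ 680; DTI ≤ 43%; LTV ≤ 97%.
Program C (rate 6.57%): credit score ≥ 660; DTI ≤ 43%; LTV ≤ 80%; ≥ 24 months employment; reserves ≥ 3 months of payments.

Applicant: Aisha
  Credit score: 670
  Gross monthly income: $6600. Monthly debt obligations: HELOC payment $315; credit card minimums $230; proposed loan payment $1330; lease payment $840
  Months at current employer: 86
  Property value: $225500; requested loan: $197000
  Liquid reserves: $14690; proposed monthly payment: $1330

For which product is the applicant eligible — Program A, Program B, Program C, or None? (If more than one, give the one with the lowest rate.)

Program A

Total debts = (315 + 230 + 1,330 + 840) = 2,715; DTI = 2,715/6,600 = 41.1%.
LTV = 197,000/225,500 = 87.4%.
Reserves = 14,690/1,330 = 11.0 months.
Program A: score 670 ≥ 620; DTI 41.1% ≤ 43%; LTV 87.4% ≤ 95%; employment 86 ≥ 24 mo; reserves 11.0 ≥ 2 mo → qualifies.
Program B: score 670 < 680; DTI 41.1% ≤ 43%; LTV 87.4% ≤ 97% → does not qualify.
Program C: score 670 ≥ 660; DTI 41.1% ≤ 43%; LTV 87.4% > 80%; employment 86 ≥ 24 mo; reserves 11.0 ≥ 3 mo → does not qualify.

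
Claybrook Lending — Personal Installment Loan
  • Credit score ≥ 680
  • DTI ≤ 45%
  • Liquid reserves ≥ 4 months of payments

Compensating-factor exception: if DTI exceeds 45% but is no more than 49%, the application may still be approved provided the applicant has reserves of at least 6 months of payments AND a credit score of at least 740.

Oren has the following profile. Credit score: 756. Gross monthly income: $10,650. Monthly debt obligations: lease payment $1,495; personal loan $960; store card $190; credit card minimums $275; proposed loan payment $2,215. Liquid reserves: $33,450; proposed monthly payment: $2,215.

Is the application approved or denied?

Approved

Credit score 756 ≥ 680 (meets base)
Total debts = (1,495 + 960 + 190 + 275 + 2,215) = 5,135. DTI = 5,135/10,650 = 48.2% > 45% — standard DTI limit exceeded.
Reserves = 33,450/2,215 = 15.1 months ≥ 4
48.2% falls in the override range (45%–49%), so the compensating-factor test applies.
Override check — reserves: 15.1 mo (ok); score: 756 (ok).
Both override conditions satisfied; DTI exception granted.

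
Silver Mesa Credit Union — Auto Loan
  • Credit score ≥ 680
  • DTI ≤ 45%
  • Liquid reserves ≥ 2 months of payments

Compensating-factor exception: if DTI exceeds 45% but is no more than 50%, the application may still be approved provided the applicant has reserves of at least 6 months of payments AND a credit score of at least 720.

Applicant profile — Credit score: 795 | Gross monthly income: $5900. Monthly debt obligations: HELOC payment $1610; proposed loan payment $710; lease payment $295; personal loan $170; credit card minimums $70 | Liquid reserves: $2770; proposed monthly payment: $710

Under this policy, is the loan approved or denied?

Credit score 795 ≥ 680 (meets base)
Total debts = (1,610 + 710 + 295 + 170 + 70) = 2,855. DTI: 2,855 ÷ 5,900 = 48.4%, over the 45% base limit.
Liquid reserves cover 2,770/710 = 3.9 months — ≥ 2 required
DTI 48.4% is within the 45%–50% exception band; checking compensating factors.
Override check — reserves: 3.9 mo (short of 6); score: 795 (ok).
Compensating-factor requirement not fully met.

Denied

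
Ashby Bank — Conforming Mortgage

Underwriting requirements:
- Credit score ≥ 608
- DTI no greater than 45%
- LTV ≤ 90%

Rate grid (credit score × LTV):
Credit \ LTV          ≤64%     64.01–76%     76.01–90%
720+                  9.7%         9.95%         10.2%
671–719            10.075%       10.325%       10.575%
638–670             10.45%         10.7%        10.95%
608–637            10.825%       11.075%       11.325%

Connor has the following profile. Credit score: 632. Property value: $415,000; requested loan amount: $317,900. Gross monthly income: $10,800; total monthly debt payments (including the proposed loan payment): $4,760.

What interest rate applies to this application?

Credit score 632 ≥ 608; DTI: 4,760 ÷ 10,800 = 44.1%, within the 45% cap
Loan-to-value = 317,900/415,000 = 76.6% — pass (90% max)
Row: 632 falls in 608–637. Column: 76.6% falls in 76.01–90%. Rate = 11.325%.

11.325%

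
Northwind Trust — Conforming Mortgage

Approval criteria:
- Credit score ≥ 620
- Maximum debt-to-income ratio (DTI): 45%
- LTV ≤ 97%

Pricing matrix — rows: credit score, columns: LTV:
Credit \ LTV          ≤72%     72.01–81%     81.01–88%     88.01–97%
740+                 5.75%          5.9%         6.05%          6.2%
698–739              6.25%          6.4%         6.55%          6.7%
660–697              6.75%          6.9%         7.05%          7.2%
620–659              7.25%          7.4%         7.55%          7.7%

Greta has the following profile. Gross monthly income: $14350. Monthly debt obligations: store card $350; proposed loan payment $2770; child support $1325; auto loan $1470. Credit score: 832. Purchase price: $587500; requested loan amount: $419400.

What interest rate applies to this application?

Credit score 832 ≥ 620; Total monthly debts = (350 + 2,770 + 1,325 + 1,470) = 5,915. DTI: 5,915 ÷ 14,350 = 41.2%, within the 45% cap
LTV = 419,400/587,500 = 71.4% ≤ 97%
Score 832 is in the 740+ band; LTV 71.4% is in the ≤72% band → 5.75%.

5.75%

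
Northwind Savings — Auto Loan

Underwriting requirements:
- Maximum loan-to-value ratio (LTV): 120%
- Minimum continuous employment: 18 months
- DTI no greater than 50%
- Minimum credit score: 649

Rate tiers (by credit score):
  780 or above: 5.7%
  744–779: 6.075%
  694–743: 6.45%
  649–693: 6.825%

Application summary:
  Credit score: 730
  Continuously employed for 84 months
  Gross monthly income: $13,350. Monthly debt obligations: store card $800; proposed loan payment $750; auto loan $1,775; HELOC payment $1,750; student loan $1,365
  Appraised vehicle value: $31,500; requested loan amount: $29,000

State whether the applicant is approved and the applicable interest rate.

Credit score 730 ≥ 649 (meets minimum)
Total monthly debts = (800 + 750 + 1,775 + 1,750 + 1,365) = 6,440. DTI = 6,440/13,350 = 48.2% ≤ 50%
LTV = 29,000/31,500 = 92.1% ≤ 120%
Employment 84 ≥ 18 months
All requirements met. Score 730 falls in the 694–743 tier → 6.45%.

Approved at 6.45%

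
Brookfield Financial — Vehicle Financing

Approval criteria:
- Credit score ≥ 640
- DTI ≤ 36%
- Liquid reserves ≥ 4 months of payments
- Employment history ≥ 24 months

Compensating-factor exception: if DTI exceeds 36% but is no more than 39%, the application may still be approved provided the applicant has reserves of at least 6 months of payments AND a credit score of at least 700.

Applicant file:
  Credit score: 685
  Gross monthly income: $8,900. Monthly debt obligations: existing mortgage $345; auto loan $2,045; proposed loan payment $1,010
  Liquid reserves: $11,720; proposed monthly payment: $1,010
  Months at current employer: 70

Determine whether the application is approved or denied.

Credit score 685 ≥ 640 (meets base)
Total debts = (345 + 2,045 + 1,010) = 3,400. DTI: 3,400 ÷ 8,900 = 38.2%, over the 36% base limit.
Reserves = 11,720/1,010 = 11.6 months ≥ 4
Employment 70 ≥ 24 months
38.2% falls in the override range (36%–39%), so the compensating-factor test applies.
Reserves 11.6 ≥ 6 months; credit score 685 < 700.
Compensating-factor requirement not fully met.

Denied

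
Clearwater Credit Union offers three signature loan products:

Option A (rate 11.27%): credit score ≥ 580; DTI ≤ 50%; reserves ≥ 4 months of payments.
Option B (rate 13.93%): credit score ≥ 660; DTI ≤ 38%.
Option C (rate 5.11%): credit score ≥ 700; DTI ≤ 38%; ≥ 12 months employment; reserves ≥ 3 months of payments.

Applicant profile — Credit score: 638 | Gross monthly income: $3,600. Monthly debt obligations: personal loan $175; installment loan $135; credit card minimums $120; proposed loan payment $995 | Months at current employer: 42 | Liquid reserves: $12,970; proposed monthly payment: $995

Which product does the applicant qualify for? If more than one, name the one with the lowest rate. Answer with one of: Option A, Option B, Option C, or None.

Total debts = (175 + 135 + 120 + 995) = 1,425; DTI = 1,425/3,600 = 39.6%.
Reserves = 12,970/995 = 13.0 months.
Option A: score 638 ≥ 580; DTI 39.6% ≤ 50%; reserves 13.0 ≥ 4 mo → qualifies.
Option B: score 638 < 660; DTI 39.6% > 38% → does not qualify.
Option C: score 638 < 700; DTI 39.6% > 38%; employment 42 ≥ 12 mo; reserves 13.0 ≥ 3 mo → does not qualify.

Option A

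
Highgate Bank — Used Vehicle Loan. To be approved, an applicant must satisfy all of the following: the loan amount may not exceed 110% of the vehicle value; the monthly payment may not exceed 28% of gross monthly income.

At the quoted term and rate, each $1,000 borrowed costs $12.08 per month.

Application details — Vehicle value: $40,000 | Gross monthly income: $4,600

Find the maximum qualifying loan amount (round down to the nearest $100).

$44,000

Payment cap: 28% × $4,600 = $1,288/month.
At $12.08 per $1,000, that supports 1,288/12.08 × 1,000 ≈ $106,622 → $106,600.
LTV cap: 110% × $40,000 = $44,000 → $44,000.
Binding constraint: loan-to-value.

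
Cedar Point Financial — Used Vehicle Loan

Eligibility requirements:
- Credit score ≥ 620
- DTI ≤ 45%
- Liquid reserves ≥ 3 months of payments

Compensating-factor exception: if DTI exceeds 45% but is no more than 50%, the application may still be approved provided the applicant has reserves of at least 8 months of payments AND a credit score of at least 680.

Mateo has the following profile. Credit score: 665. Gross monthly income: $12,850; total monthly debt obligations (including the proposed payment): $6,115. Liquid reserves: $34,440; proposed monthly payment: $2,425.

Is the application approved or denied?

Credit score 665 ≥ 620 (meets base)
DTI: 6,115 ÷ 12,850 = 47.6%, over the 45% base limit.
Reserves = 34,440/2,425 = 14.2 months ≥ 3
DTI 47.6% is within the 45%–50% exception band; checking compensating factors.
Override check — reserves: 14.2 mo (ok); score: 665 (below 680).
Override conditions not both satisfied; exception does not apply.

Denied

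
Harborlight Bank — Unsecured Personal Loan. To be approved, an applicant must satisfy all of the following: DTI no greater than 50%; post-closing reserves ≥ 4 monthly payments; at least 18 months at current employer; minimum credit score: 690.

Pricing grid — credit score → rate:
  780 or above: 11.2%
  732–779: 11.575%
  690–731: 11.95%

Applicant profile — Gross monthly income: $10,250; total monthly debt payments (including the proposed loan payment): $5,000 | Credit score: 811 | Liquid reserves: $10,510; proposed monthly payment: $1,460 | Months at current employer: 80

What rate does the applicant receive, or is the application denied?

Approved at 11.2%

Credit score 811 ≥ 690 (meets minimum)
Reserves = 10,510/1,460 = 7.2 months ≥ 4
Debt-to-income = 5,000/10,250 = 48.8% — meets 50% limit
Employment 80 ≥ 18 months
All requirements met. Score 811 falls in the 780 or above tier → 11.2%.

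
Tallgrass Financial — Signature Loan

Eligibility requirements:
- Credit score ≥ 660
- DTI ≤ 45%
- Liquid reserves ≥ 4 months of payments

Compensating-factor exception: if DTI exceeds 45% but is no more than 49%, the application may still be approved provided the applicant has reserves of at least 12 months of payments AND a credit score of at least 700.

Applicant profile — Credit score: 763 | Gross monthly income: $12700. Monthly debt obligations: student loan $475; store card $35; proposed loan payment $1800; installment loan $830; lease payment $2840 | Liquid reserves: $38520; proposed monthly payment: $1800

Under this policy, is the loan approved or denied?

Credit score 763 ≥ 660 (meets base)
Total debts = (475 + 35 + 1,800 + 830 + 2,840) = 5,980. DTI: 5,980 ÷ 12,700 = 47.1%, over the 45% base limit.
Liquid reserves cover 38,520/1,800 = 21.4 months — ≥ 4 required
47.1% falls in the override range (45%–49%), so the compensating-factor test applies.
Override check — reserves: 21.4 mo (ok); score: 763 (ok).
Both compensating conditions met → exception applies.

Approved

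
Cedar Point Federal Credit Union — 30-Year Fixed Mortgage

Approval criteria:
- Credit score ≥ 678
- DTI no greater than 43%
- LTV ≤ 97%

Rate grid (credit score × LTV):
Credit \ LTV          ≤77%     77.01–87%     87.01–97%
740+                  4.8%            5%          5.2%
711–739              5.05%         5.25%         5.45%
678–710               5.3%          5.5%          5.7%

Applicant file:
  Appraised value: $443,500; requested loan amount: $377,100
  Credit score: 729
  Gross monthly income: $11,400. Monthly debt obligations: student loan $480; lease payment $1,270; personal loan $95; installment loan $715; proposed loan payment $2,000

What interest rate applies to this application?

5.25%

Credit score 729 ≥ 678; Total monthly debts = (480 + 1,270 + 95 + 715 + 2,000) = 4,560. DTI = 4,560/11,400 = 40% ≤ 43%
LTV: 377,100 ÷ 443,500 = 85%, within 97% cap
Score 729 is in the 711–739 band; LTV 85% is in the 77.01–87% band → 5.25%.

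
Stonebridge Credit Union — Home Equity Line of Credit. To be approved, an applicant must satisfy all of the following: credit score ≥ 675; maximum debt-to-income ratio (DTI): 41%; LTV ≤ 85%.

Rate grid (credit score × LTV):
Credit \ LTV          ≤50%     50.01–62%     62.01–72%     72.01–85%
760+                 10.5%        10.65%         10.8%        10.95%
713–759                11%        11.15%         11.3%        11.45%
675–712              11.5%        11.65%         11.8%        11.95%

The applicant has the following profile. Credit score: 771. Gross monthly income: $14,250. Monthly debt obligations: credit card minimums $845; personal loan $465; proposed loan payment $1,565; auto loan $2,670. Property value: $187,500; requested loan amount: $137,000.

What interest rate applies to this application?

10.95%

Credit score 771 ≥ 675; Total monthly debts = (845 + 465 + 1,565 + 2,670) = 5,545. DTI = 5,545/14,250 = 38.9% ≤ 41%
LTV: 137,000 ÷ 187,500 = 73.1%, within 85% cap
Score 771 is in the 760+ band; LTV 73.1% is in the 72.01–85% band → 10.95%.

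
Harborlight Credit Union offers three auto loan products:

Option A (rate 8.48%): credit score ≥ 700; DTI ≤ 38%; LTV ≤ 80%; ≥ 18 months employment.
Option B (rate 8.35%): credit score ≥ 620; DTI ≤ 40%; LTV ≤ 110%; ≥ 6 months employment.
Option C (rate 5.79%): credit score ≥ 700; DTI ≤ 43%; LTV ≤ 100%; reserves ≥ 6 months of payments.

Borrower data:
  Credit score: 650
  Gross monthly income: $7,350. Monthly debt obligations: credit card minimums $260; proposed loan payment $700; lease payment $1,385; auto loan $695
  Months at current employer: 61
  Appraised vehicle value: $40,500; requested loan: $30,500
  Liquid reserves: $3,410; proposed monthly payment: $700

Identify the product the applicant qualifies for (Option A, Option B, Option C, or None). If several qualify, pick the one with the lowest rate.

Total debts = (260 + 700 + 1,385 + 695) = 3,040; DTI = 3,040/7,350 = 41.4%.
LTV = 30,500/40,500 = 75.3%.
Reserves = 3,410/700 = 4.9 months.
Option A: score 650 < 700; DTI 41.4% > 38%; LTV 75.3% ≤ 80%; employment 61 ≥ 18 mo → does not qualify.
Option B: score 650 ≥ 620; DTI 41.4% > 40%; LTV 75.3% ≤ 110%; employment 61 ≥ 6 mo → does not qualify.
Option C: score 650 < 700; DTI 41.4% ≤ 43%; LTV 75.3% ≤ 100%; reserves 4.9 < 6 mo → does not qualify.

None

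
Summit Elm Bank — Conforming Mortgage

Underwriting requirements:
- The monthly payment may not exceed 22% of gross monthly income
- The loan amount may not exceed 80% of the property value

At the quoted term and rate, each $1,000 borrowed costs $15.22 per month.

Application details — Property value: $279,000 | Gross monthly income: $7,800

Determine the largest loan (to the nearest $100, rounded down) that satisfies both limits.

Payment cap: 22% × $7,800 = $1,716/month.
At $15.22 per $1,000, that supports 1,716/15.22 × 1,000 ≈ $112,746 → $112,700.
LTV cap: 80% × $279,000 = $223,200 → $223,200.
Binding constraint: payment-to-income.

$112,700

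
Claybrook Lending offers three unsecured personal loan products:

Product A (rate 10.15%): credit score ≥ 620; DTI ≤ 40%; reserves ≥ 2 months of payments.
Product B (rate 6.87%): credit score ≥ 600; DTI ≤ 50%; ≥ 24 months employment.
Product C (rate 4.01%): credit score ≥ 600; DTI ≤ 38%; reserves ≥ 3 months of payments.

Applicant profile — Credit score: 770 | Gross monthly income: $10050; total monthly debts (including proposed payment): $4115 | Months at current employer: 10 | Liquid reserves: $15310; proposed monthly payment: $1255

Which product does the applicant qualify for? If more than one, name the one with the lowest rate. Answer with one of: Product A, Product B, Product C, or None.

None

DTI = 4,115/10,050 = 40.9%.
Reserves = 15,310/1,255 = 12.2 months.
Product A: score 770 ≥ 620; DTI 40.9% > 40%; reserves 12.2 ≥ 2 mo → does not qualify.
Product B: score 770 ≥ 600; DTI 40.9% ≤ 50%; employment 10 < 24 mo → does not qualify.
Product C: score 770 ≥ 600; DTI 40.9% > 38%; reserves 12.2 ≥ 3 mo → does not qualify.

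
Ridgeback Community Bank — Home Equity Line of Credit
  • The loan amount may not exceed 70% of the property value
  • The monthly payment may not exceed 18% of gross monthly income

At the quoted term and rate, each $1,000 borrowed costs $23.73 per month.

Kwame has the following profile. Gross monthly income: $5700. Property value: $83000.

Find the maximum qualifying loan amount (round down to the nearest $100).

$43,200

Payment cap: 18% × $5,700 = $1,026/month.
At $23.73 per $1,000, that supports 1,026/23.73 × 1,000 ≈ $43,236 → $43,200.
LTV cap: 70% × $83,000 = $58,100 → $58,100.
Binding constraint: payment-to-income.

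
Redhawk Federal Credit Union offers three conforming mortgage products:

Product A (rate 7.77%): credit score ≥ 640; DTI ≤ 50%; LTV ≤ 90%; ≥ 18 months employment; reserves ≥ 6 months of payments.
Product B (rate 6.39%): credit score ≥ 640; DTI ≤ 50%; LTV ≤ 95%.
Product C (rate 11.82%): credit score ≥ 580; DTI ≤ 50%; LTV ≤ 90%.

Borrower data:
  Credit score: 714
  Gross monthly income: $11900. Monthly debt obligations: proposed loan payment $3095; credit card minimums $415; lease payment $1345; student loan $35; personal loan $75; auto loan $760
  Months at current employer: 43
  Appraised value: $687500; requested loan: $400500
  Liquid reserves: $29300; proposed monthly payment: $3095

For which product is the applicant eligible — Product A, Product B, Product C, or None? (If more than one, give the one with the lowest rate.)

Product B

Total debts = (3,095 + 415 + 1,345 + 35 + 75 + 760) = 5,725; DTI = 5,725/11,900 = 48.1%.
LTV = 400,500/687,500 = 58.3%.
Reserves = 29,300/3,095 = 9.5 months.
Product A: score 714 ≥ 640; DTI 48.1% ≤ 50%; LTV 58.3% ≤ 90%; employment 43 ≥ 18 mo; reserves 9.5 ≥ 6 mo → qualifies.
Product B: score 714 ≥ 640; DTI 48.1% ≤ 50%; LTV 58.3% ≤ 95% → qualifies.
Product C: score 714 ≥ 580; DTI 48.1% ≤ 50%; LTV 58.3% ≤ 90% → qualifies.
Qualifying: Product A, Product B, Product C. Lowest rate is 6.39% → Product B.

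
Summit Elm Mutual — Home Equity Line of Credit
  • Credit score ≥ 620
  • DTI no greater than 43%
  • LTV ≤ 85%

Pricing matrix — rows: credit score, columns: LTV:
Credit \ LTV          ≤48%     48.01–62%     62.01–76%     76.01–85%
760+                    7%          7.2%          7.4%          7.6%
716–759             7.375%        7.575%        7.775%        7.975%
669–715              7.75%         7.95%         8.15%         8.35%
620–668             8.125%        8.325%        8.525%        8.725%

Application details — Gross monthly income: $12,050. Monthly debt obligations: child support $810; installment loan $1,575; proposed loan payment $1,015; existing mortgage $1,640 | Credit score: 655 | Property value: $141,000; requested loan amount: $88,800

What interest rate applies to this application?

Credit score 655 ≥ 620; Total monthly debts = (810 + 1,575 + 1,015 + 1,640) = 5,040. DTI: 5,040 ÷ 12,050 = 41.8%, within the 43% cap
LTV: 88,800 ÷ 141,000 = 63%, within 85% cap
Credit 655 → row 620–668; LTV 63% → column 62.01–76%. Grid cell → 8.525%.

8.525%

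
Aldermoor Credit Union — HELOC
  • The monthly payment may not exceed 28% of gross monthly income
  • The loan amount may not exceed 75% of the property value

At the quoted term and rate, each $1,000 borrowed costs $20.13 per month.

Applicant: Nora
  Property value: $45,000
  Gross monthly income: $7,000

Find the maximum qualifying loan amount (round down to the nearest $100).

$33,700

Payment cap: 28% × $7,000 = $1,960/month.
At $20.13 per $1,000, that supports 1,960/20.13 × 1,000 ≈ $97,367 → $97,300.
LTV cap: 75% × $45,000 = $33,750 → $33,700.
Binding constraint: loan-to-value.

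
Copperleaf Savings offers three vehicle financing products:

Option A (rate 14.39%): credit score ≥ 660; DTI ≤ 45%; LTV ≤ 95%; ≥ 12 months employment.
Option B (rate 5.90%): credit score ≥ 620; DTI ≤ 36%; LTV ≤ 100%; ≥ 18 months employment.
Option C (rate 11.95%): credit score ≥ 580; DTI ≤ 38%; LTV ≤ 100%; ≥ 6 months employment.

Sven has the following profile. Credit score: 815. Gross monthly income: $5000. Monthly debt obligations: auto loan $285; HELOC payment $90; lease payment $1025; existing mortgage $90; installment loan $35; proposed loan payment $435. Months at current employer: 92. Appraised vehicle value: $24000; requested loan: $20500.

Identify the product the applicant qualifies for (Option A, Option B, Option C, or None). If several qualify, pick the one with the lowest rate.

Total debts = (285 + 90 + 1,025 + 90 + 35 + 435) = 1,960; DTI = 1,960/5,000 = 39.2%.
LTV = 20,500/24,000 = 85.4%.
Option A: score 815 ≥ 660; DTI 39.2% ≤ 45%; LTV 85.4% ≤ 95%; employment 92 ≥ 12 mo → qualifies.
Option B: score 815 ≥ 620; DTI 39.2% > 36%; LTV 85.4% ≤ 100%; employment 92 ≥ 18 mo → does not qualify.
Option C: score 815 ≥ 580; DTI 39.2% > 38%; LTV 85.4% ≤ 100%; employment 92 ≥ 6 mo → does not qualify.

Option A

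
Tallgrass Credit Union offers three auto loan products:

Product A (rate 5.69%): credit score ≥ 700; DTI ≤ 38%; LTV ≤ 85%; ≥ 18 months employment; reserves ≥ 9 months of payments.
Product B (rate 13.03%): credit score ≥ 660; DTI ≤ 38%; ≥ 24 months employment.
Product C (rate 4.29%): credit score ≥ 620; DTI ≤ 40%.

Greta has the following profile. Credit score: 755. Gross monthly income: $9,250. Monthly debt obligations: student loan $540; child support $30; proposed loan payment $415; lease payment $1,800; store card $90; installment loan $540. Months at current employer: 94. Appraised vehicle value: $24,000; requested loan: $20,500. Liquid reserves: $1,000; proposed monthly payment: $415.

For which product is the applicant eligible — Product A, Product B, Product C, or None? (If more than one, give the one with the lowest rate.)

Product C

Total debts = (540 + 30 + 415 + 1,800 + 90 + 540) = 3,415; DTI = 3,415/9,250 = 36.9%.
LTV = 20,500/24,000 = 85.4%.
Reserves = 1,000/415 = 2.4 months.
Product A: score 755 ≥ 700; DTI 36.9% ≤ 38%; LTV 85.4% > 85%; employment 94 ≥ 18 mo; reserves 2.4 < 9 mo → does not qualify.
Product B: score 755 ≥ 660; DTI 36.9% ≤ 38%; employment 94 ≥ 24 mo → qualifies.
Product C: score 755 ≥ 620; DTI 36.9% ≤ 40% → qualifies.
Qualifying: Product B, Product C. Lowest rate is 4.29% → Product C.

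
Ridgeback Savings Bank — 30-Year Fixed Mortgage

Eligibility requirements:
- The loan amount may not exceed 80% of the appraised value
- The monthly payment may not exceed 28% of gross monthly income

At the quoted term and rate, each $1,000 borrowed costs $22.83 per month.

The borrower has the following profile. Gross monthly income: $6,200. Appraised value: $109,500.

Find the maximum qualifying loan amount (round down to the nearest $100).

Payment cap: 28% × $6,200 = $1,736/month.
At $22.83 per $1,000, that supports 1,736/22.83 × 1,000 ≈ $76,040 → $76,000.
LTV cap: 80% × $109,500 = $87,600 → $87,600.
Binding constraint: payment-to-income.

$76,000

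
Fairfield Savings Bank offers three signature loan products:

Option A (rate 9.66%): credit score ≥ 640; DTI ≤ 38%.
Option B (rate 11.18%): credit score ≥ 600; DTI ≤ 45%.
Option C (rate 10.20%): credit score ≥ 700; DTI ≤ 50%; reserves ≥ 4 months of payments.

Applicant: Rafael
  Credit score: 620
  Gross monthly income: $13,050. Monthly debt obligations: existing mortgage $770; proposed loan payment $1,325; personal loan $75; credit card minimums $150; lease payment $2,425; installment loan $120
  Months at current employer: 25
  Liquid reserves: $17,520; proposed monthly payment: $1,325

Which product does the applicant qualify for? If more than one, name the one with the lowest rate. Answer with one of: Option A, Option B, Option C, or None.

Option B

Total debts = (770 + 1,325 + 75 + 150 + 2,425 + 120) = 4,865; DTI = 4,865/13,050 = 37.3%.
Reserves = 17,520/1,325 = 13.2 months.
Option A: score 620 < 640; DTI 37.3% ≤ 38% → does not qualify.
Option B: score 620 ≥ 600; DTI 37.3% ≤ 45% → qualifies.
Option C: score 620 < 700; DTI 37.3% ≤ 50%; reserves 13.2 ≥ 4 mo → does not qualify.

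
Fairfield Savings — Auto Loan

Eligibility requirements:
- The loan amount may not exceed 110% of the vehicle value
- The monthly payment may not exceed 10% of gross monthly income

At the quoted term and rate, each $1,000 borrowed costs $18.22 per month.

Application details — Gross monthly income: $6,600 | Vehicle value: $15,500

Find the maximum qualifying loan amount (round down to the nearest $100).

Payment cap: 10% × $6,600 = $660/month.
At $18.22 per $1,000, that supports 660/18.22 × 1,000 ≈ $36,223 → $36,200.
LTV cap: 110% × $15,500 = $17,050 → $17,000.
Binding constraint: loan-to-value.

$17,000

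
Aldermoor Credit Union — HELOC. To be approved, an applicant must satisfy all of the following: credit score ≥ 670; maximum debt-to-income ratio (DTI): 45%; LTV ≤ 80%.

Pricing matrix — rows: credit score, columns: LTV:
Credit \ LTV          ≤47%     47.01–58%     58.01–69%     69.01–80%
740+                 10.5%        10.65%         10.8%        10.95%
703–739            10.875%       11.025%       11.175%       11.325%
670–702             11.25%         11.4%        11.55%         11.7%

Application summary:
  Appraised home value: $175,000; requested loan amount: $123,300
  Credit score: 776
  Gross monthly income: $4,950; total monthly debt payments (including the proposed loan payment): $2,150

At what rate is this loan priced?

Credit score 776 ≥ 670; DTI = 2,150/4,950 = 43.4% ≤ 45%
Loan-to-value = 123,300/175,000 = 70.5% — pass (80% max)
Score 776 is in the 740+ band; LTV 70.5% is in the 69.01–80% band → 10.95%.

10.95%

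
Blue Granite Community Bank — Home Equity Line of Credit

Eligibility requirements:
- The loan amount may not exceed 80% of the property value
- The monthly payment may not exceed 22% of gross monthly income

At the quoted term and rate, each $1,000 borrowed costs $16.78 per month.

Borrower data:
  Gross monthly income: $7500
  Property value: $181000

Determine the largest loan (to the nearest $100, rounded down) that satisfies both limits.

$98,300

Payment cap: 22% × $7,500 = $1,650/month.
At $16.78 per $1,000, that supports 1,650/16.78 × 1,000 ≈ $98,331 → $98,300.
LTV cap: 80% × $181,000 = $144,800 → $144,800.
Binding constraint: payment-to-income.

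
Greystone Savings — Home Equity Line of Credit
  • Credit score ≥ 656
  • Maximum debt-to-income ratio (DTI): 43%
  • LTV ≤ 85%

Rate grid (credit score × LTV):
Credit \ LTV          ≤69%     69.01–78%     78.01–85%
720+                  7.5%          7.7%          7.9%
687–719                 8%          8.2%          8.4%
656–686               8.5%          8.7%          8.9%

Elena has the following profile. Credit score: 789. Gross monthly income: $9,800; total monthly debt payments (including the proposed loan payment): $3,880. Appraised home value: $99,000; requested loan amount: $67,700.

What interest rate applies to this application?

Credit score 789 ≥ 656; Debt-to-income = 3,880/9,800 = 39.6% — meets 43% limit
Loan-to-value = 67,700/99,000 = 68.4% — pass (85% max)
Score 789 is in the 720+ band; LTV 68.4% is in the ≤69% band → 7.5%.

7.5%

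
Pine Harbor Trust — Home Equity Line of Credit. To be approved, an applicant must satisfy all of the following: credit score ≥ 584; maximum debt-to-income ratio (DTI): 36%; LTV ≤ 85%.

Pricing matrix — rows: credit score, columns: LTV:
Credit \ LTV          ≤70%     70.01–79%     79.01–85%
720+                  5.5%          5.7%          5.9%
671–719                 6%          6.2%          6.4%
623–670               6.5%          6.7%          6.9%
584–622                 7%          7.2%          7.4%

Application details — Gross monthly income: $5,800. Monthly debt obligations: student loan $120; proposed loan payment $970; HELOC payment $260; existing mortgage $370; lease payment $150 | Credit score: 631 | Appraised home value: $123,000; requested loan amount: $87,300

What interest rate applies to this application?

6.7%

Credit score 631 ≥ 584; Total monthly debts = (120 + 970 + 260 + 370 + 150) = 1,870. DTI = 1,870/5,800 = 32.2% ≤ 36%
LTV = 87,300/123,000 = 71% ≤ 85%
Score 631 is in the 623–670 band; LTV 71% is in the 70.01–79% band → 6.7%.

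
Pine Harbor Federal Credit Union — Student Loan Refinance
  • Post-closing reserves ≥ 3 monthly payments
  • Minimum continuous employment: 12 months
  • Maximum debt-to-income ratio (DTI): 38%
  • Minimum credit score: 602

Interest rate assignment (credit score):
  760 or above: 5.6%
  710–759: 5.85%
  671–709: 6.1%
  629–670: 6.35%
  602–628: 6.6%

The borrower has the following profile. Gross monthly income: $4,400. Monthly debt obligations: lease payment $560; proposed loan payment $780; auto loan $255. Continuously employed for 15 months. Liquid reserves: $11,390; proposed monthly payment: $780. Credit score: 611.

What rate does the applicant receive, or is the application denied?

Credit score 611 ≥ 602 (meets minimum)
Reserves: 11,390 ÷ 780 = 14.6 months (meets 3-month minimum)
Total monthly debts = (560 + 780 + 255) = 1,595. DTI: 1,595 ÷ 4,400 = 36.2%, within the 38% cap
Employment 15 ≥ 12 months
All requirements met. Score 611 falls in the 602–628 tier → 6.6%.

Approved at 6.6%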